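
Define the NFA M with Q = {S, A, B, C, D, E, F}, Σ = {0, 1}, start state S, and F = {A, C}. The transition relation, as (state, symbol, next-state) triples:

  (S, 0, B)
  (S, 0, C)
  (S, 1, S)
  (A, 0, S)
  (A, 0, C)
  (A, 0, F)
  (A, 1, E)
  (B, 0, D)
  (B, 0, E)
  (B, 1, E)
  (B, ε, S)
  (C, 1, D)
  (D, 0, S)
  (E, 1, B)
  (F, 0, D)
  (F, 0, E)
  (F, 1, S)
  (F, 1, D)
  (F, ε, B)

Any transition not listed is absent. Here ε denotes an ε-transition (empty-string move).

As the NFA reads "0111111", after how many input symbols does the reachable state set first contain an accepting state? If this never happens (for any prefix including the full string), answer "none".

1

Start in {S}.
Read '0': S→{B, C}; union {B, C}; ε-closure = {S, B, C}.
None of the earlier sets intersect F, but {S, B, C} does.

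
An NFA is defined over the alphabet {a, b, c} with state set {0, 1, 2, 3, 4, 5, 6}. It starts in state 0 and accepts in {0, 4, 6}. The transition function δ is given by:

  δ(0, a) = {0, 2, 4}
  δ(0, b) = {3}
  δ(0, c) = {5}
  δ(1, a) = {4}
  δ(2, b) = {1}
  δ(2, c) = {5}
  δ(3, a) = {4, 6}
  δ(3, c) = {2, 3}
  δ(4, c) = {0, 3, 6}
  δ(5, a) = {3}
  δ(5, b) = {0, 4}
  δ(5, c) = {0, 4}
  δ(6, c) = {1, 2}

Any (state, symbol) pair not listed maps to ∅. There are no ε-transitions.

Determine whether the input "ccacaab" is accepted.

No

Start in {0}.
Read 'c': 0→{5}; now {5}.
Read 'c': 5→{0, 4}; now {0, 4}.
Read 'a': 0→{0, 2, 4}, 4→∅; now {0, 2, 4}.
Read 'c': 0→{5}, 2→{5}, 4→{0, 3, 6}; now {0, 3, 5, 6}.
Read 'a': 0→{0, 2, 4}, 3→{4, 6}, 5→{3}, 6→∅; now {0, 2, 3, 4, 6}.
Read 'a': 0→{0, 2, 4}, 2→∅, 3→{4, 6}, 4→∅, 6→∅; now {0, 2, 4, 6}.
Read 'b': 0→{3}, 2→{1}, 4→∅, 6→∅; now {1, 3}.
The final set {1, 3} contains no accepting state.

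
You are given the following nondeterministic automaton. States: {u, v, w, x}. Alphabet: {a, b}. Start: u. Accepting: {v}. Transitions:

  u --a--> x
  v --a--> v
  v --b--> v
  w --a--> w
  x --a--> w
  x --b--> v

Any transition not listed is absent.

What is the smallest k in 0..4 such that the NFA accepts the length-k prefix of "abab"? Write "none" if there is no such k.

2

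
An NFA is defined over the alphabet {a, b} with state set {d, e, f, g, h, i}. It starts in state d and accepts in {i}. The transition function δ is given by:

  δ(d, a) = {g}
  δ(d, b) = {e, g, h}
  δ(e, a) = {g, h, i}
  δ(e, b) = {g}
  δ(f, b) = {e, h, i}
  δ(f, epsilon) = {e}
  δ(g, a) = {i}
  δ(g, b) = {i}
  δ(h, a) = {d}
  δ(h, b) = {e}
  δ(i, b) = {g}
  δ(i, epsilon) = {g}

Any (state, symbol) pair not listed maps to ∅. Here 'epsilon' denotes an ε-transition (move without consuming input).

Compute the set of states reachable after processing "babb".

{e, g, i}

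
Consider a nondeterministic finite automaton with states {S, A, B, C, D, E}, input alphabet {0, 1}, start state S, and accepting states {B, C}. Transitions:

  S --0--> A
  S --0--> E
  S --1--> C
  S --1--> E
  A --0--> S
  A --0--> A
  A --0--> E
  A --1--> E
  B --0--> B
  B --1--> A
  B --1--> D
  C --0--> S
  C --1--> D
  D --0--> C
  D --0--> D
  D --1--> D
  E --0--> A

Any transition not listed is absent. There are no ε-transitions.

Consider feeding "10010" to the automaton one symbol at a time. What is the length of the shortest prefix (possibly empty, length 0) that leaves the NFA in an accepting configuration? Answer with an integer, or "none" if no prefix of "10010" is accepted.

Start in {S}.
Read '1': {S} → {C, E}.
None of the earlier sets intersect F, but {C, E} does.

1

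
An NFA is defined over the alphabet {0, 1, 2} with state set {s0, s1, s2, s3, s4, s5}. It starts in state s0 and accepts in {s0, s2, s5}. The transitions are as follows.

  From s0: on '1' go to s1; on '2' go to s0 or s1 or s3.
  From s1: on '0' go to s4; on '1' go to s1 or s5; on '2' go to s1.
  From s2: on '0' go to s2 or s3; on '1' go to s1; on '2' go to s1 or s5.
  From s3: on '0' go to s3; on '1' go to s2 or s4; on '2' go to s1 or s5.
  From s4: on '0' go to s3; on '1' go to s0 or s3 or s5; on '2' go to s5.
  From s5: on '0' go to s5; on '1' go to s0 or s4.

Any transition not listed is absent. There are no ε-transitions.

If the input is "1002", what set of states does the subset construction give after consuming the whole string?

Start in {s0}.
Read '1': s0→{s1}; now {s1}.
Read '0': s1→{s4}; now {s4}.
Read '0': s4→{s3}; now {s3}.
Read '2': s3→{s1, s5}; now {s1, s5}.

{s1, s5}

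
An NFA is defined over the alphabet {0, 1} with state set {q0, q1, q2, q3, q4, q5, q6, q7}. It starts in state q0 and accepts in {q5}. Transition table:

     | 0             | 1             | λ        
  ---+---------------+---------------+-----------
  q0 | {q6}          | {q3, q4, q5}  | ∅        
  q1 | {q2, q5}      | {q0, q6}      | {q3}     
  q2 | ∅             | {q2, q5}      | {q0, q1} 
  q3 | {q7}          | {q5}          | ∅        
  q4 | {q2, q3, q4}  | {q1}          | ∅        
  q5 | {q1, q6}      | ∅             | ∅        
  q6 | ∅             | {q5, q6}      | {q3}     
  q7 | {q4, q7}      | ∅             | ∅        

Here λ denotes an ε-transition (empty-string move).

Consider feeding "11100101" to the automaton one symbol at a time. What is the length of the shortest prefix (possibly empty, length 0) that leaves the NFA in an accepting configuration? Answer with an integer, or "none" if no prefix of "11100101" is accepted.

1

Start in {q0}.
Read '1': q0→{q3, q4, q5}; now {q3, q4, q5}.
None of the earlier sets intersect F, but {q3, q4, q5} does.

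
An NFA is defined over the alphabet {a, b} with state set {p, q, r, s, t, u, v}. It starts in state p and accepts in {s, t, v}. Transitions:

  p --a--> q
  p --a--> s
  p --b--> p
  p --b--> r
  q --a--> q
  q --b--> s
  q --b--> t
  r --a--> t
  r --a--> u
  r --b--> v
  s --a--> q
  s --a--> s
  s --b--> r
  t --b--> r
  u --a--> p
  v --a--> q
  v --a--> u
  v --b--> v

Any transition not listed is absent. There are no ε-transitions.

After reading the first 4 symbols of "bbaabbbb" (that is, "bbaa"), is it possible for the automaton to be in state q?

Start in {p}.
Read 'b': p→{p, r}; now {p, r}.
Read 'b': p→{p, r}, r→{v}; now {p, r, v}.
Read 'a': p→{q, s}, r→{t, u}, v→{q, u}; now {q, s, t, u}.
Read 'a': q→{q}, s→{q, s}, t→∅, u→{p}; now {p, q, s}.
State q is in {p, q, s}.

Yes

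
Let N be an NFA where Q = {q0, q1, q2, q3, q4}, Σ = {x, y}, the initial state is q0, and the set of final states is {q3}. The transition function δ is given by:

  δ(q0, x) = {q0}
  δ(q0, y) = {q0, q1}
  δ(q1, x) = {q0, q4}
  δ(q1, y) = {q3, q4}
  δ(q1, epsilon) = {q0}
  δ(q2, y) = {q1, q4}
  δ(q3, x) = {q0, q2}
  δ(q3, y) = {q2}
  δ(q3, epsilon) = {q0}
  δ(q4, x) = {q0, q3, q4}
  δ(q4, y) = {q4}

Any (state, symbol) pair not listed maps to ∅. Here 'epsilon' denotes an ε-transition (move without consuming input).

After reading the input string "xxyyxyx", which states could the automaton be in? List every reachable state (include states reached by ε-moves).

{q0, q3, q4}

Start in {q0}.
Read 'x': q0→{q0}; now {q0}.
Read 'x': q0→{q0}; now {q0}.
Read 'y': q0→{q0, q1}; now {q0, q1}.
Read 'y': q0→{q0, q1}, q1→{q3, q4}; now {q0, q1, q3, q4}.
Read 'x': q0→{q0}, q1→{q0, q4}, q3→{q0, q2}, q4→{q0, q3, q4}; now {q0, q2, q3, q4}.
Read 'y': q0→{q0, q1}, q2→{q1, q4}, q3→{q2}, q4→{q4}; now {q0, q1, q2, q4}.
Read 'x': q0→{q0}, q1→{q0, q4}, q2→∅, q4→{q0, q3, q4}; now {q0, q3, q4}.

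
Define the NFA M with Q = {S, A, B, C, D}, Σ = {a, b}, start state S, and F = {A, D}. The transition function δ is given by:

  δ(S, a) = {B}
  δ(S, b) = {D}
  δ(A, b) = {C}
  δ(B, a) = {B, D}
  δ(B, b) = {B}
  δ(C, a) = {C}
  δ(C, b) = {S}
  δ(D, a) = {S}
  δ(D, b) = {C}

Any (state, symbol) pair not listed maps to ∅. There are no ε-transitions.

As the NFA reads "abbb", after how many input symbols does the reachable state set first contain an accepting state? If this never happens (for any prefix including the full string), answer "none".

Start in {S}.
Read 'a': {S} → {B}.
Read 'b': {B} → {B}.
Read 'b': {B} → {B}.
Read 'b': {B} → {B}.
No reachable set along the way intersects F.

none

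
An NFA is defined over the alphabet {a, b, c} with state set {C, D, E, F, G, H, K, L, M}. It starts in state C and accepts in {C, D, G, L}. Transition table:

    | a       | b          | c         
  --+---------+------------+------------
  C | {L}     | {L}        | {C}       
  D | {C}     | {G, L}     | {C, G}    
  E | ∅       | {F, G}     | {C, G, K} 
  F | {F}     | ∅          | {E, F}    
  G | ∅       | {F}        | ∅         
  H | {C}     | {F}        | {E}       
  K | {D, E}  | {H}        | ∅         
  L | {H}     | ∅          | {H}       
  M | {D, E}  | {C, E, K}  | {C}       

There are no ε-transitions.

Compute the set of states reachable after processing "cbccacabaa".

∅

Start in {C}.
Read 'c': C→{C}; now {C}.
Read 'b': C→{L}; now {L}.
Read 'c': L→{H}; now {H}.
Read 'c': H→{E}; now {E}.
Read 'a': E→∅; now ∅.
The set is empty and remains empty for the remaining 5 symbols.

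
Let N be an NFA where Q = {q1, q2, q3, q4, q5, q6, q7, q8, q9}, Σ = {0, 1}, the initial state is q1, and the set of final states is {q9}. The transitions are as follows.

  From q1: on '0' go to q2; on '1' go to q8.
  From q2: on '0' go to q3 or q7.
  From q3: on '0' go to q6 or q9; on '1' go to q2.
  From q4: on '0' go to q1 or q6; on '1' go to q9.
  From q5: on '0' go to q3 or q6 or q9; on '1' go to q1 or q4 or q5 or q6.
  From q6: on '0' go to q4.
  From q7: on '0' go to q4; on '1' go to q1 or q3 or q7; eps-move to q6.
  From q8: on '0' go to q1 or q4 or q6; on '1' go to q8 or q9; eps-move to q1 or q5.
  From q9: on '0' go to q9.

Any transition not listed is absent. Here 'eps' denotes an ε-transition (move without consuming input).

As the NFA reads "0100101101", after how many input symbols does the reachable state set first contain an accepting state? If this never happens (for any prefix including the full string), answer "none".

Start in {q1}.
Read '0': q1→{q2}; now {q2}.
Read '1': q2→∅; now ∅.
The set is empty and remains empty for the remaining 8 symbols.
No reachable set along the way intersects F.

none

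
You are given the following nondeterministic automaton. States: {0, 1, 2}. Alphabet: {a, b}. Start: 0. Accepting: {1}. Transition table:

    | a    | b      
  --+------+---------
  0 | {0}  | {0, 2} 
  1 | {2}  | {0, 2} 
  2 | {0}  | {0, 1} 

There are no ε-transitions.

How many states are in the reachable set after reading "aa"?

1

Start in {0}.
Read 'a': {0} → {0}.
Read 'a': {0} → {0}.
That set has 1 state.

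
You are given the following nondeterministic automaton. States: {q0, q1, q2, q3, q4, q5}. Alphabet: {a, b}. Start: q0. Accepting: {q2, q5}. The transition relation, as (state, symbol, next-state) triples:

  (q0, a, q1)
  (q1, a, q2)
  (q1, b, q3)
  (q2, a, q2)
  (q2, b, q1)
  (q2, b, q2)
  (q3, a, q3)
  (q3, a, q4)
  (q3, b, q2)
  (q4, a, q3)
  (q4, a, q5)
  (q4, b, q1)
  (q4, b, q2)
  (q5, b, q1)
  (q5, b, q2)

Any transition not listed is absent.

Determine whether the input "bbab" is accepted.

No

Start in {q0}.
Read 'b': q0→∅; now ∅.
The set is empty and remains empty for the remaining 3 symbols.
The final set ∅ contains no accepting state.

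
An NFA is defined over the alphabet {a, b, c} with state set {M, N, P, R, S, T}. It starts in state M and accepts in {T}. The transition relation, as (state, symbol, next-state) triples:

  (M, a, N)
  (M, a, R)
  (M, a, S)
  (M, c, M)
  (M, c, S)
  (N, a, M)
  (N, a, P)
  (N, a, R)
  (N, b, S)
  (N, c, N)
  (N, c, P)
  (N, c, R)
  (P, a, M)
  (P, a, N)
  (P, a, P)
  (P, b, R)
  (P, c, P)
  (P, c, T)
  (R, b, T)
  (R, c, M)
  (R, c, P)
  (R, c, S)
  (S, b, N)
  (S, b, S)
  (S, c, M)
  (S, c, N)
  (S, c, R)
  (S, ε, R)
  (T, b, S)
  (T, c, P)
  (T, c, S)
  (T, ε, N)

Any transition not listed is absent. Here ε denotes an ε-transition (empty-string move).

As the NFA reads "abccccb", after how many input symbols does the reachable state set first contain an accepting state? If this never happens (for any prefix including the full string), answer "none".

2

Start in {M}.
Read 'a': M→{N, R, S}; now {N, R, S}.
Read 'b': N→{S}, R→{T}, S→{N, S}; union {N, S, T}; ε-closure = {N, R, S, T}.
None of the earlier sets intersect F, but {N, R, S, T} does.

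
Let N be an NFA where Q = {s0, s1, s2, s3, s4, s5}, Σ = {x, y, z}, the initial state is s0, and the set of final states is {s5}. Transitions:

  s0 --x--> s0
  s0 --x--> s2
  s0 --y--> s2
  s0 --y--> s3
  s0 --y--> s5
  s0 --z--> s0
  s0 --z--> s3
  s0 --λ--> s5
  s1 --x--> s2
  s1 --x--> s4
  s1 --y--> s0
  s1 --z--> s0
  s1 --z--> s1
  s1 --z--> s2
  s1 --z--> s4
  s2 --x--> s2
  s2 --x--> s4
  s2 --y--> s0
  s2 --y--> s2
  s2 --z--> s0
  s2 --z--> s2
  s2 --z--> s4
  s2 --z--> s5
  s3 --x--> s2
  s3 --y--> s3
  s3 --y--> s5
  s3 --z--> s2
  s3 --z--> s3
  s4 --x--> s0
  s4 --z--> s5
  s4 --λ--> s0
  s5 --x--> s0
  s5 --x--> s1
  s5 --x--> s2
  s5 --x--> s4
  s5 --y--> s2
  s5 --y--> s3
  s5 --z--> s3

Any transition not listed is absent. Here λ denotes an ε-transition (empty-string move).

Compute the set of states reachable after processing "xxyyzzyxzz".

{s0, s1, s2, s3, s4, s5}

Start: ε-closure({s0}) = {s0, s5}.
Read 'x': s0→{s0, s2}, s5→{s0, s1, s2, s4}; union {s0, s1, s2, s4}; ε-closure = {s0, s1, s2, s4, s5}.
Read 'x': s0→{s0, s2}, s1→{s2, s4}, s2→{s2, s4}, s4→{s0}, s5→{s0, s1, s2, s4}; union {s0, s1, s2, s4}; ε-closure = {s0, s1, s2, s4, s5}.
Read 'y': s0→{s2, s3, s5}, s1→{s0}, s2→{s0, s2}, s4→∅, s5→{s2, s3}; now {s0, s2, s3, s5}.
Read 'y': s0→{s2, s3, s5}, s2→{s0, s2}, s3→{s3, s5}, s5→{s2, s3}; now {s0, s2, s3, s5}.
Read 'z': s0→{s0, s3}, s2→{s0, s2, s4, s5}, s3→{s2, s3}, s5→{s3}; now {s0, s2, s3, s4, s5}.
Read 'z': s0→{s0, s3}, s2→{s0, s2, s4, s5}, s3→{s2, s3}, s4→{s5}, s5→{s3}; now {s0, s2, s3, s4, s5}.
Read 'y': s0→{s2, s3, s5}, s2→{s0, s2}, s3→{s3, s5}, s4→∅, s5→{s2, s3}; now {s0, s2, s3, s5}.
Read 'x': s0→{s0, s2}, s2→{s2, s4}, s3→{s2}, s5→{s0, s1, s2, s4}; union {s0, s1, s2, s4}; ε-closure = {s0, s1, s2, s4, s5}.
Read 'z': s0→{s0, s3}, s1→{s0, s1, s2, s4}, s2→{s0, s2, s4, s5}, s4→{s5}, s5→{s3}; now {s0, s1, s2, s3, s4, s5}.
Read 'z': s0→{s0, s3}, s1→{s0, s1, s2, s4}, s2→{s0, s2, s4, s5}, s3→{s2, s3}, s4→{s5}, s5→{s3}; now {s0, s1, s2, s3, s4, s5}.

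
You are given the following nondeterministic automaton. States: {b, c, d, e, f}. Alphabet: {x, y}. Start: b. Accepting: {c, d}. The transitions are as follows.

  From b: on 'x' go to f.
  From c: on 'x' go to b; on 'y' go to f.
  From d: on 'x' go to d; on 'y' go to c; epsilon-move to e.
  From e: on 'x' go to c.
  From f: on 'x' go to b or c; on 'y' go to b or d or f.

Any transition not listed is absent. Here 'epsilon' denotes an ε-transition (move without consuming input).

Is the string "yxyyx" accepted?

No

Start in {b}.
Read 'y': b→∅; now ∅.
The set is empty and remains empty for the remaining 4 symbols.
The final set ∅ contains no accepting state.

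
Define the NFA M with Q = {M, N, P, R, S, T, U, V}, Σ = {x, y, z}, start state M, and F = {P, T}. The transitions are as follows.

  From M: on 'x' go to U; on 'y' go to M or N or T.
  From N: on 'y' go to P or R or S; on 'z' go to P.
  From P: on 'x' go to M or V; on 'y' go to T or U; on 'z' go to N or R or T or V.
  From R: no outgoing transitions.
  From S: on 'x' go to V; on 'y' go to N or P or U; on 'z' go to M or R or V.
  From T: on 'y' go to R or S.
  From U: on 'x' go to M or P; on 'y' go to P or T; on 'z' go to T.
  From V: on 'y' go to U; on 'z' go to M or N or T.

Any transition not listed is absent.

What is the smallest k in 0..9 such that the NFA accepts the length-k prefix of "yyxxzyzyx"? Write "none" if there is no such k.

1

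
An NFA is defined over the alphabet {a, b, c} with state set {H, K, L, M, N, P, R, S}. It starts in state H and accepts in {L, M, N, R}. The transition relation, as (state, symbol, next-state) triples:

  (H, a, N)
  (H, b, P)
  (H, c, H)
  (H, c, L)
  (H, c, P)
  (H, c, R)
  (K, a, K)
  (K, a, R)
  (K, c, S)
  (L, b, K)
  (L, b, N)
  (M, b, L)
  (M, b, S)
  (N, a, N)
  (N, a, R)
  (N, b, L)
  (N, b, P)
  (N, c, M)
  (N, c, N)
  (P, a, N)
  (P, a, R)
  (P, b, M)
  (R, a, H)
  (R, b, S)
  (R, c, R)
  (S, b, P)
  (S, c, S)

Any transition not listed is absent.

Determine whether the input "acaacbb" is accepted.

Yes

Start in {H}.
Read 'a': H→{N}; now {N}.
Read 'c': N→{M, N}; now {M, N}.
Read 'a': M→∅, N→{N, R}; now {N, R}.
Read 'a': N→{N, R}, R→{H}; now {H, N, R}.
Read 'c': H→{H, L, P, R}, N→{M, N}, R→{R}; now {H, L, M, N, P, R}.
Read 'b': H→{P}, L→{K, N}, M→{L, S}, N→{L, P}, P→{M}, R→{S}; now {K, L, M, N, P, S}.
Read 'b': K→∅, L→{K, N}, M→{L, S}, N→{L, P}, P→{M}, S→{P}; now {K, L, M, N, P, S}.
The final set {K, L, M, N, P, S} contains the accepting states L, M, N.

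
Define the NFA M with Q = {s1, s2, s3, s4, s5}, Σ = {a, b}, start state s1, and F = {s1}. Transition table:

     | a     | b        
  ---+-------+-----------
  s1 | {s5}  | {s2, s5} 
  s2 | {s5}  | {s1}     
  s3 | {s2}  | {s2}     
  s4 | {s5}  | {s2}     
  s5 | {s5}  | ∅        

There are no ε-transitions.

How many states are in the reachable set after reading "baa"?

1

Start in {s1}.
Read 'b': {s1} → {s2, s5}.
Read 'a': {s2, s5} → {s5}.
Read 'a': {s5} → {s5}.
That set has 1 state.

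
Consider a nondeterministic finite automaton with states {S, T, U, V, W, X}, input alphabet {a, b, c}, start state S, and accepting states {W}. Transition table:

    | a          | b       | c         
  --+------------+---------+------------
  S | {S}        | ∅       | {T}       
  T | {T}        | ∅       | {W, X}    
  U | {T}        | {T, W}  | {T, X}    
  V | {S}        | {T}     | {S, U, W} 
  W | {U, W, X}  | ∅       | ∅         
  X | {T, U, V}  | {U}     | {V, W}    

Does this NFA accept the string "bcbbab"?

No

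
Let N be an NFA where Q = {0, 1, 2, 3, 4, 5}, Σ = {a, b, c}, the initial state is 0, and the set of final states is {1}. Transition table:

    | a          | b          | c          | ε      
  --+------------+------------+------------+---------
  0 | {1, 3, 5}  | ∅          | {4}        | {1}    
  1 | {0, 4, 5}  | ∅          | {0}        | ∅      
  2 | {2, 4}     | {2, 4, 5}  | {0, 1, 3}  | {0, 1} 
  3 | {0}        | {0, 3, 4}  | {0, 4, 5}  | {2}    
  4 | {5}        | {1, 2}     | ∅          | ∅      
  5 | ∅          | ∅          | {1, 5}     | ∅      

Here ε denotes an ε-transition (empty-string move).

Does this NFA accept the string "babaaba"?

Start: ε-closure({0}) = {0, 1}.
Read 'b': 0→∅, 1→∅; now ∅.
The set is empty and remains empty for the remaining 6 symbols.
The final set ∅ contains no accepting state.

No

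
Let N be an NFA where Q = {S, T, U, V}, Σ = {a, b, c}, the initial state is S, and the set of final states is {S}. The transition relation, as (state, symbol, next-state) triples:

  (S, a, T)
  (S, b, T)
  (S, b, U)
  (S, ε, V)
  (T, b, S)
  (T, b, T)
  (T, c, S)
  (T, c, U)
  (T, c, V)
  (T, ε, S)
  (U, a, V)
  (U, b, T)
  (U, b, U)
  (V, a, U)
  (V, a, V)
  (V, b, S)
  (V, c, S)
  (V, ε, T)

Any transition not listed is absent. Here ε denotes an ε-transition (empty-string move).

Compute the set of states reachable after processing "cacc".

{S, T, U, V}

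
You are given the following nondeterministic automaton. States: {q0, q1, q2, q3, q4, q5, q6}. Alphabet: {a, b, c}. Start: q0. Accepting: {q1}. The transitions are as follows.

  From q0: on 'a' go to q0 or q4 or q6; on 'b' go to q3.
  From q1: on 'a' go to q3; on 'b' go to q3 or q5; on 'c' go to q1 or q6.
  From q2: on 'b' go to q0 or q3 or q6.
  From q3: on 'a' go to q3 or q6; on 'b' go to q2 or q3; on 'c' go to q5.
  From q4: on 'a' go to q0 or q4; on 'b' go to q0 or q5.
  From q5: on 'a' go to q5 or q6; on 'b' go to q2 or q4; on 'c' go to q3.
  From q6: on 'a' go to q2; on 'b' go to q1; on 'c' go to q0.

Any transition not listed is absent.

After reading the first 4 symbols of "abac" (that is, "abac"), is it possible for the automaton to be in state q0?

Yes

Start in {q0}.
Read 'a': q0→{q0, q4, q6}; now {q0, q4, q6}.
Read 'b': q0→{q3}, q4→{q0, q5}, q6→{q1}; now {q0, q1, q3, q5}.
Read 'a': q0→{q0, q4, q6}, q1→{q3}, q3→{q3, q6}, q5→{q5, q6}; now {q0, q3, q4, q5, q6}.
Read 'c': q0→∅, q3→{q5}, q4→∅, q5→{q3}, q6→{q0}; now {q0, q3, q5}.
State q0 is in {q0, q3, q5}.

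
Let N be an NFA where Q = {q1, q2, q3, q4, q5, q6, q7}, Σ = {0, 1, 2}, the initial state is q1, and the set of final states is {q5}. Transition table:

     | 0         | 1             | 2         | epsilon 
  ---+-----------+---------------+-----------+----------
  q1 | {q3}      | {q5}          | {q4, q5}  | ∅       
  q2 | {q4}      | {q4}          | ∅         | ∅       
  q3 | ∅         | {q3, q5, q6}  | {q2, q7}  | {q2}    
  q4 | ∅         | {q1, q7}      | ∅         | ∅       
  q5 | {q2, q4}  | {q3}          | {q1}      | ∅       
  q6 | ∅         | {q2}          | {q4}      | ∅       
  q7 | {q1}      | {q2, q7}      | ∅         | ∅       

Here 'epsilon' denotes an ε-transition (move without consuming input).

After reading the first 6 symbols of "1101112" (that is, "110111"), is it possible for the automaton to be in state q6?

Start in {q1}.
Read '1': q1→{q5}; now {q5}.
Read '1': q5→{q3}; union {q3}; ε-closure = {q2, q3}.
Read '0': q2→{q4}, q3→∅; now {q4}.
Read '1': q4→{q1, q7}; now {q1, q7}.
Read '1': q1→{q5}, q7→{q2, q7}; now {q2, q5, q7}.
Read '1': q2→{q4}, q5→{q3}, q7→{q2, q7}; now {q2, q3, q4, q7}.
State q6 is not in {q2, q3, q4, q7}.

No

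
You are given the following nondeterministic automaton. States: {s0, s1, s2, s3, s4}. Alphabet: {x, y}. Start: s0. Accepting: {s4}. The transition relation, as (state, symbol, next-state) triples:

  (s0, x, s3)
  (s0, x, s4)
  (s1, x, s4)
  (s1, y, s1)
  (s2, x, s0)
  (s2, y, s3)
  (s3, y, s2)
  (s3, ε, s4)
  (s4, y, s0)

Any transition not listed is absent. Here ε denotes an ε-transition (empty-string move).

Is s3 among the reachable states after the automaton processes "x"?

Start in {s0}.
Read 'x': s0→{s3, s4}; now {s3, s4}.
State s3 is in {s3, s4}.

Yes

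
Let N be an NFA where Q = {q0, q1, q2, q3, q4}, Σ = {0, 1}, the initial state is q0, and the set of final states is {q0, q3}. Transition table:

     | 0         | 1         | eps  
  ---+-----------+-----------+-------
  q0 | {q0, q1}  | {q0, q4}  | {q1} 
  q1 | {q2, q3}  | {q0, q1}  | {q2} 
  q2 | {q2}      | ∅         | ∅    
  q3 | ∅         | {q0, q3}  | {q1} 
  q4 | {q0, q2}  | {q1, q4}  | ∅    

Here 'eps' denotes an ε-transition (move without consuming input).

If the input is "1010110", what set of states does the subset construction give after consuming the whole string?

{q0, q1, q2, q3}

Start: ε-closure({q0}) = {q0, q1, q2}.
Read '1': q0→{q0, q4}, q1→{q0, q1}, q2→∅; union {q0, q1, q4}; ε-closure = {q0, q1, q2, q4}.
Read '0': q0→{q0, q1}, q1→{q2, q3}, q2→{q2}, q4→{q0, q2}; now {q0, q1, q2, q3}.
Read '1': q0→{q0, q4}, q1→{q0, q1}, q2→∅, q3→{q0, q3}; union {q0, q1, q3, q4}; ε-closure = {q0, q1, q2, q3, q4}.
Read '0': q0→{q0, q1}, q1→{q2, q3}, q2→{q2}, q3→∅, q4→{q0, q2}; now {q0, q1, q2, q3}.
Read '1': q0→{q0, q4}, q1→{q0, q1}, q2→∅, q3→{q0, q3}; union {q0, q1, q3, q4}; ε-closure = {q0, q1, q2, q3, q4}.
Read '1': q0→{q0, q4}, q1→{q0, q1}, q2→∅, q3→{q0, q3}, q4→{q1, q4}; union {q0, q1, q3, q4}; ε-closure = {q0, q1, q2, q3, q4}.
Read '0': q0→{q0, q1}, q1→{q2, q3}, q2→{q2}, q3→∅, q4→{q0, q2}; now {q0, q1, q2, q3}.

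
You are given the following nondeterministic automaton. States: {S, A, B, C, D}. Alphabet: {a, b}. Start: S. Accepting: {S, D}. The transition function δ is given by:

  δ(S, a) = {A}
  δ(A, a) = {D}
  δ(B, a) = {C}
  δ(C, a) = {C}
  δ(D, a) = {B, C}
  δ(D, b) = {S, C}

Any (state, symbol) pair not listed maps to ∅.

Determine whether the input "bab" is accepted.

No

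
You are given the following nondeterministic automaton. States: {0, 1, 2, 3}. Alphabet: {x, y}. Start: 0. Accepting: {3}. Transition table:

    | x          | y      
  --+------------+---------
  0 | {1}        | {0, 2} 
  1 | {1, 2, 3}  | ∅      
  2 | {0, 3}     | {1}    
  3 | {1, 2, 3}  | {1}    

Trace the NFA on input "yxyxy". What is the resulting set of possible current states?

{0, 1, 2}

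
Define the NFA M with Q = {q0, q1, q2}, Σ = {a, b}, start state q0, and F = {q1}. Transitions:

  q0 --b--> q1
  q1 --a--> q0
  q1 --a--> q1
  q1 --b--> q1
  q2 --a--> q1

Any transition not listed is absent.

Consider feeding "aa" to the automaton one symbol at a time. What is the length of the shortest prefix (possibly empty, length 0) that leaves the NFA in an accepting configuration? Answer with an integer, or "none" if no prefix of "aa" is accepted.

none

Start in {q0}.
Read 'a': q0→∅; now ∅.
The set is empty and remains empty for the remaining 1 symbol.
No reachable set along the way intersects F.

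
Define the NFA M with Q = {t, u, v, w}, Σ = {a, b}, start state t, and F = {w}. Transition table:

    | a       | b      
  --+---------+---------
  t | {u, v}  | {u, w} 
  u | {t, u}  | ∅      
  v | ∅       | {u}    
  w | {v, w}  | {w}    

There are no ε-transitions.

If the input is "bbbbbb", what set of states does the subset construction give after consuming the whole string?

Start in {t}.
Read 'b': t→{u, w}; now {u, w}.
Read 'b': u→∅, w→{w}; now {w}.
Read 'b': w→{w}; now {w}.
Read 'b': w→{w}; now {w}.
Read 'b': w→{w}; now {w}.
Read 'b': w→{w}; now {w}.

{w}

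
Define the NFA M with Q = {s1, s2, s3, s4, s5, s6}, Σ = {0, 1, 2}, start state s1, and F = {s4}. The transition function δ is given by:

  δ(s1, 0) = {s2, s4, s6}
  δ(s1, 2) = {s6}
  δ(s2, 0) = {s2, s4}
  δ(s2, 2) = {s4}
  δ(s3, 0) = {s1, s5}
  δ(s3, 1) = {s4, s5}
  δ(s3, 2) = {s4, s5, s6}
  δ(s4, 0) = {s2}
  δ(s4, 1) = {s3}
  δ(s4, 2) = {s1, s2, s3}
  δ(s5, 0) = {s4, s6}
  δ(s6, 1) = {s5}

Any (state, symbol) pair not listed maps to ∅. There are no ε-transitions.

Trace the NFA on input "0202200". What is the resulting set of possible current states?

Start in {s1}.
Read '0': s1→{s2, s4, s6}; now {s2, s4, s6}.
Read '2': s2→{s4}, s4→{s1, s2, s3}, s6→∅; now {s1, s2, s3, s4}.
Read '0': s1→{s2, s4, s6}, s2→{s2, s4}, s3→{s1, s5}, s4→{s2}; now {s1, s2, s4, s5, s6}.
Read '2': s1→{s6}, s2→{s4}, s4→{s1, s2, s3}, s5→∅, s6→∅; now {s1, s2, s3, s4, s6}.
Read '2': s1→{s6}, s2→{s4}, s3→{s4, s5, s6}, s4→{s1, s2, s3}, s6→∅; now {s1, s2, s3, s4, s5, s6}.
Read '0': s1→{s2, s4, s6}, s2→{s2, s4}, s3→{s1, s5}, s4→{s2}, s5→{s4, s6}, s6→∅; now {s1, s2, s4, s5, s6}.
Read '0': s1→{s2, s4, s6}, s2→{s2, s4}, s4→{s2}, s5→{s4, s6}, s6→∅; now {s2, s4, s6}.

{s2, s4, s6}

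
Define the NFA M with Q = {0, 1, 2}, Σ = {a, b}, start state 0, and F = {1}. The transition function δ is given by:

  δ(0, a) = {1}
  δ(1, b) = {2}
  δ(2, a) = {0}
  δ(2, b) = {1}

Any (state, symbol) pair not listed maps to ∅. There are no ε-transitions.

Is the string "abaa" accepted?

Yes

Start in {0}.
Read 'a': 0→{1}; now {1}.
Read 'b': 1→{2}; now {2}.
Read 'a': 2→{0}; now {0}.
Read 'a': 0→{1}; now {1}.
The final set {1} contains the accepting state 1.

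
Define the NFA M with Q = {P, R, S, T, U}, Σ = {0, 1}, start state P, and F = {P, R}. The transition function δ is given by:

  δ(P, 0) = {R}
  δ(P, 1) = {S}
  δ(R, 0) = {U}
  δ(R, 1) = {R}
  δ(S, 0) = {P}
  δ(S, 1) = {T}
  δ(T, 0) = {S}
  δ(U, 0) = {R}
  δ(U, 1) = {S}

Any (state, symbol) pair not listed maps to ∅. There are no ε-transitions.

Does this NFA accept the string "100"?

Yes

Start in {P}.
Read '1': {P} → {S}.
Read '0': {S} → {P}.
Read '0': {P} → {R}.
The final set {R} contains the accepting state R.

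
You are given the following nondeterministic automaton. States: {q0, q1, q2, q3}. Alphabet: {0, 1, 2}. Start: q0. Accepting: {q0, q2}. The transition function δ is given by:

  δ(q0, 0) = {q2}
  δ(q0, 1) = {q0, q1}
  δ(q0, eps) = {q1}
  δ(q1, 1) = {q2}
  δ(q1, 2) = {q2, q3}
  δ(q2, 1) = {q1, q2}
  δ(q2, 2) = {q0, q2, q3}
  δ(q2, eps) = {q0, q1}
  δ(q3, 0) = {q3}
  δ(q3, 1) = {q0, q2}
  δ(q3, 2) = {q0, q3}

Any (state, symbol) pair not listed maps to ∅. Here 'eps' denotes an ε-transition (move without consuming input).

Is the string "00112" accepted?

Yes

Start: ε-closure({q0}) = {q0, q1}.
Read '0': q0→{q2}, q1→∅; union {q2}; ε-closure = {q0, q1, q2}.
Read '0': q0→{q2}, q1→∅, q2→∅; union {q2}; ε-closure = {q0, q1, q2}.
Read '1': q0→{q0, q1}, q1→{q2}, q2→{q1, q2}; now {q0, q1, q2}.
Read '1': q0→{q0, q1}, q1→{q2}, q2→{q1, q2}; now {q0, q1, q2}.
Read '2': q0→∅, q1→{q2, q3}, q2→{q0, q2, q3}; union {q0, q2, q3}; ε-closure = {q0, q1, q2, q3}.
The final set {q0, q1, q2, q3} contains the accepting states q0, q2.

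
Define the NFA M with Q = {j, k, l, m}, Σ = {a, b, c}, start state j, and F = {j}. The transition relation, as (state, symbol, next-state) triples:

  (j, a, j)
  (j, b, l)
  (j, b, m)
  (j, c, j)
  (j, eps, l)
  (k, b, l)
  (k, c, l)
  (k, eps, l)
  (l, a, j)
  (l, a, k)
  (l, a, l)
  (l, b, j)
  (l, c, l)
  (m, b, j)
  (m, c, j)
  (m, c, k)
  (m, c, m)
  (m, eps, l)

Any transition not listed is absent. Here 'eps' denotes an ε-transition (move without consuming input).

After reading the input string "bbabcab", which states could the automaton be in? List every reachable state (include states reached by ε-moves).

{j, l, m}

Start: ε-closure({j}) = {j, l}.
Read 'b': j→{l, m}, l→{j}; now {j, l, m}.
Read 'b': j→{l, m}, l→{j}, m→{j}; now {j, l, m}.
Read 'a': j→{j}, l→{j, k, l}, m→∅; now {j, k, l}.
Read 'b': j→{l, m}, k→{l}, l→{j}; now {j, l, m}.
Read 'c': j→{j}, l→{l}, m→{j, k, m}; now {j, k, l, m}.
Read 'a': j→{j}, k→∅, l→{j, k, l}, m→∅; now {j, k, l}.
Read 'b': j→{l, m}, k→{l}, l→{j}; now {j, l, m}.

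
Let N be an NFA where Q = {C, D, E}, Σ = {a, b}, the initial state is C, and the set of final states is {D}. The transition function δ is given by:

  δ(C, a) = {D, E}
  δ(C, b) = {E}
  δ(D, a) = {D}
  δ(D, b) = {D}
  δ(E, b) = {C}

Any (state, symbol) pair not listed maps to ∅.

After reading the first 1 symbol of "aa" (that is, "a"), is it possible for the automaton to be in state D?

Yes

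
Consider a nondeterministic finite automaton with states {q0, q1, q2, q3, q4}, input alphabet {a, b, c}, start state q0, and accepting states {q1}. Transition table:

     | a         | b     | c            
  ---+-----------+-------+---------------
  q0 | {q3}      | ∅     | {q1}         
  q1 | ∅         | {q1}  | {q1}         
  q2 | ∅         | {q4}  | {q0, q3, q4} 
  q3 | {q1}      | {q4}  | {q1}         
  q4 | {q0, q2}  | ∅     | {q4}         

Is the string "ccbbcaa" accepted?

No

Start in {q0}.
Read 'c': q0→{q1}; now {q1}.
Read 'c': q1→{q1}; now {q1}.
Read 'b': q1→{q1}; now {q1}.
Read 'b': q1→{q1}; now {q1}.
Read 'c': q1→{q1}; now {q1}.
Read 'a': q1→∅; now ∅.
The set is empty and remains empty for the remaining 1 symbol.
The final set ∅ contains no accepting state.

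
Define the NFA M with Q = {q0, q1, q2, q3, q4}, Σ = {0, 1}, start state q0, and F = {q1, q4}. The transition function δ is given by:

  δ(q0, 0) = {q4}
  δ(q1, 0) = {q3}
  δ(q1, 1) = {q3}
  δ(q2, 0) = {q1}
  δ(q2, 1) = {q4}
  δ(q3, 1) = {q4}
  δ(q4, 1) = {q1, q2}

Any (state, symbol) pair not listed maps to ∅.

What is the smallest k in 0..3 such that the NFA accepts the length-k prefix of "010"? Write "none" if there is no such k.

Start in {q0}.
Read '0': q0→{q4}; now {q4}.
None of the earlier sets intersect F, but {q4} does.

1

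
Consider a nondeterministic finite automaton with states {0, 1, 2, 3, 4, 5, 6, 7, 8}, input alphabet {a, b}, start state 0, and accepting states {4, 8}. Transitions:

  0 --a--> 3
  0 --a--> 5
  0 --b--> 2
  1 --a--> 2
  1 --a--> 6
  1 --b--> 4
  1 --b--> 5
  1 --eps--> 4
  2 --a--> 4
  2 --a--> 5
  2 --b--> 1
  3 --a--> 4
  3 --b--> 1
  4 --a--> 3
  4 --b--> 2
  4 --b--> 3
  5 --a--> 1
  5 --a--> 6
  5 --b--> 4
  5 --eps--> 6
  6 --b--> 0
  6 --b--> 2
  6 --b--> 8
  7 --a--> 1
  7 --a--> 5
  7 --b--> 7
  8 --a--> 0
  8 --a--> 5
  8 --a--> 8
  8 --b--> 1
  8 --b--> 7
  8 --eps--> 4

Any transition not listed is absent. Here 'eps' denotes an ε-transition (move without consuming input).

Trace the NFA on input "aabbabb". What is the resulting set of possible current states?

{0, 1, 2, 3, 4, 5, 6, 7, 8}

Start in {0}.
Read 'a': {0} → {3, 5, 6}.
Read 'a': {3, 5, 6} → {1, 4, 6}.
Read 'b': {1, 4, 6} → {0, 2, 3, 4, 5, 6, 8}.
Read 'b': {0, 2, 3, 4, 5, 6, 8} → {0, 1, 2, 3, 4, 7, 8}.
Read 'a': {0, 1, 2, 3, 4, 7, 8} → {0, 1, 2, 3, 4, 5, 6, 8}.
Read 'b': {0, 1, 2, 3, 4, 5, 6, 8} → {0, 1, 2, 3, 4, 5, 6, 7, 8}.
Read 'b': {0, 1, 2, 3, 4, 5, 6, 7, 8} → {0, 1, 2, 3, 4, 5, 6, 7, 8}.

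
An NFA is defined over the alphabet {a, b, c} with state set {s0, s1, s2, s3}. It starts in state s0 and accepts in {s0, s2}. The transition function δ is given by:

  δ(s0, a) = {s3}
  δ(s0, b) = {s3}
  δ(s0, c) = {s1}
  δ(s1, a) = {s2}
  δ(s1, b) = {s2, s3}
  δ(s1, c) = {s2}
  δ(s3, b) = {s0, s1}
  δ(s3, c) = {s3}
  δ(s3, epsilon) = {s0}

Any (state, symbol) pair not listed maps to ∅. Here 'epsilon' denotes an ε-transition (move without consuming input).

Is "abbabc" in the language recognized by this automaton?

Start in {s0}.
Read 'a': {s0} → {s0, s3}.
Read 'b': {s0, s3} → {s0, s1, s3}.
Read 'b': {s0, s1, s3} → {s0, s1, s2, s3}.
Read 'a': {s0, s1, s2, s3} → {s0, s2, s3}.
Read 'b': {s0, s2, s3} → {s0, s1, s3}.
Read 'c': {s0, s1, s3} → {s0, s1, s2, s3}.
The final set {s0, s1, s2, s3} contains the accepting states s0, s2.

Yes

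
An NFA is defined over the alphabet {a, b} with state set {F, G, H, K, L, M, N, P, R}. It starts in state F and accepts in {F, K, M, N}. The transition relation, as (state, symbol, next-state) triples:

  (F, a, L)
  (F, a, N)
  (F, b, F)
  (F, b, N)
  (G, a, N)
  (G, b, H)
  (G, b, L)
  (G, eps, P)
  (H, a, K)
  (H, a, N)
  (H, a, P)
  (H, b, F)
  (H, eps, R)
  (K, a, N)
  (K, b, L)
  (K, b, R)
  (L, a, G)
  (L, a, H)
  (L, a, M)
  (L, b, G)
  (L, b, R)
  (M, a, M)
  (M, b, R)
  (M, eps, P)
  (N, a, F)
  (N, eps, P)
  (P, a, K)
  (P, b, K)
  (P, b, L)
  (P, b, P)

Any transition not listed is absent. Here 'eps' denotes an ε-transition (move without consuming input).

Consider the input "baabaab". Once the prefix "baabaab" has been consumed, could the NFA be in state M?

No

Start in {F}.
Read 'b': {F} → {F, N, P}.
Read 'a': {F, N, P} → {F, K, L, N, P}.
Read 'a': {F, K, L, N, P} → {F, G, H, K, L, M, N, P, R}.
Read 'b': {F, G, H, K, L, M, N, P, R} → {F, G, H, K, L, N, P, R}.
Read 'a': {F, G, H, K, L, N, P, R} → {F, G, H, K, L, M, N, P, R}.
Read 'a': {F, G, H, K, L, M, N, P, R} → {F, G, H, K, L, M, N, P, R}.
Read 'b': {F, G, H, K, L, M, N, P, R} → {F, G, H, K, L, N, P, R}.
State M is not in {F, G, H, K, L, N, P, R}.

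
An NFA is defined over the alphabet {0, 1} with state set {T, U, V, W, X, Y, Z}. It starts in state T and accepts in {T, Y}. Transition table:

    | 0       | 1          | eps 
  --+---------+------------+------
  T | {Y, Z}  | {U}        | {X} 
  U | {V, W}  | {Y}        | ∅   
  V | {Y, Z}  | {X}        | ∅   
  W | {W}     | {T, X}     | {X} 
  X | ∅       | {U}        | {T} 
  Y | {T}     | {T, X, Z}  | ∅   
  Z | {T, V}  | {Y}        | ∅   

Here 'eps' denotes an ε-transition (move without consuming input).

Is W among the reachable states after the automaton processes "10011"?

Start: ε-closure({T}) = {T, X}.
Read '1': T→{U}, X→{U}; now {U}.
Read '0': U→{V, W}; union {V, W}; ε-closure = {T, V, W, X}.
Read '0': T→{Y, Z}, V→{Y, Z}, W→{W}, X→∅; union {W, Y, Z}; ε-closure = {T, W, X, Y, Z}.
Read '1': T→{U}, W→{T, X}, X→{U}, Y→{T, X, Z}, Z→{Y}; now {T, U, X, Y, Z}.
Read '1': T→{U}, U→{Y}, X→{U}, Y→{T, X, Z}, Z→{Y}; now {T, U, X, Y, Z}.
State W is not in {T, U, X, Y, Z}.

No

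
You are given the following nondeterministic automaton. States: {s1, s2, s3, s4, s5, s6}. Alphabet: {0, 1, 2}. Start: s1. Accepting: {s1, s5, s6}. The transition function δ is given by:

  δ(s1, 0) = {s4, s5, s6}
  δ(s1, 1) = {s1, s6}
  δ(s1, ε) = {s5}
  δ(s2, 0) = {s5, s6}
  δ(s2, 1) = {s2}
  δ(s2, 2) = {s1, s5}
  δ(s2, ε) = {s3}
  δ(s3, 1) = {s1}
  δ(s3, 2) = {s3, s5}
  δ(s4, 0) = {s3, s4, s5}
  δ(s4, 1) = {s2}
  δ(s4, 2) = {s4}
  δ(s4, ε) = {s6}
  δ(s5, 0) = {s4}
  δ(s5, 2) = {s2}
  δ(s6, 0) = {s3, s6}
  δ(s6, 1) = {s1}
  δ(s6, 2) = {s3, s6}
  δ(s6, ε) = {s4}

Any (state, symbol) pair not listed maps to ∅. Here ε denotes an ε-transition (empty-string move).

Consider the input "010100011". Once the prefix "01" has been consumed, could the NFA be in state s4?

Start: ε-closure({s1}) = {s1, s5}.
Read '0': {s1, s5} → {s4, s5, s6}.
Read '1': {s4, s5, s6} → {s1, s2, s3, s5}.
State s4 is not in {s1, s2, s3, s5}.

No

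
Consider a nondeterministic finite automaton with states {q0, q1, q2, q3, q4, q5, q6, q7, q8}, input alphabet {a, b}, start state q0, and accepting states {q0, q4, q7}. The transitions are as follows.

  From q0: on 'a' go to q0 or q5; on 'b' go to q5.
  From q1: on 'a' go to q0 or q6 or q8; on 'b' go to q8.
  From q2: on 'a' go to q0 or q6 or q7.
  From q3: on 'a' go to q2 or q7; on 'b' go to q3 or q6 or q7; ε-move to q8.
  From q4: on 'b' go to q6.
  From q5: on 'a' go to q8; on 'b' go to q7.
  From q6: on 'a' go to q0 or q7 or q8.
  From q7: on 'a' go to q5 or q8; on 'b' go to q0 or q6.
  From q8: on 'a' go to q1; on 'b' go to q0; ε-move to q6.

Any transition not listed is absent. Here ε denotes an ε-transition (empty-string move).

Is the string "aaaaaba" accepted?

Yes

Start in {q0}.
Read 'a': q0→{q0, q5}; now {q0, q5}.
Read 'a': q0→{q0, q5}, q5→{q8}; union {q0, q5, q8}; ε-closure = {q0, q5, q6, q8}.
Read 'a': q0→{q0, q5}, q5→{q8}, q6→{q0, q7, q8}, q8→{q1}; union {q0, q1, q5, q7, q8}; ε-closure = {q0, q1, q5, q6, q7, q8}.
Read 'a': q0→{q0, q5}, q1→{q0, q6, q8}, q5→{q8}, q6→{q0, q7, q8}, q7→{q5, q8}, q8→{q1}; now {q0, q1, q5, q6, q7, q8}.
Read 'a': q0→{q0, q5}, q1→{q0, q6, q8}, q5→{q8}, q6→{q0, q7, q8}, q7→{q5, q8}, q8→{q1}; now {q0, q1, q5, q6, q7, q8}.
Read 'b': q0→{q5}, q1→{q8}, q5→{q7}, q6→∅, q7→{q0, q6}, q8→{q0}; now {q0, q5, q6, q7, q8}.
Read 'a': q0→{q0, q5}, q5→{q8}, q6→{q0, q7, q8}, q7→{q5, q8}, q8→{q1}; union {q0, q1, q5, q7, q8}; ε-closure = {q0, q1, q5, q6, q7, q8}.
The final set {q0, q1, q5, q6, q7, q8} contains the accepting states q0, q7.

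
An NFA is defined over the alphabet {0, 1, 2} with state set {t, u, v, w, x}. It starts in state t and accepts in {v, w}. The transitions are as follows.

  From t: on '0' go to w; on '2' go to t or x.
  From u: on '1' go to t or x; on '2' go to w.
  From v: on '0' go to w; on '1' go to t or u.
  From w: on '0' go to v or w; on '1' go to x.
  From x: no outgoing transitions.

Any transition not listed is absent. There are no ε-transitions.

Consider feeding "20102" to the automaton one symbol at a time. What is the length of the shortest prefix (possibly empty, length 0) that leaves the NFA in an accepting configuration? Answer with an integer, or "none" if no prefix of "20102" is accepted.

2

Start in {t}.
Read '2': t→{t, x}; now {t, x}.
Read '0': t→{w}, x→∅; now {w}.
None of the earlier sets intersect F, but {w} does.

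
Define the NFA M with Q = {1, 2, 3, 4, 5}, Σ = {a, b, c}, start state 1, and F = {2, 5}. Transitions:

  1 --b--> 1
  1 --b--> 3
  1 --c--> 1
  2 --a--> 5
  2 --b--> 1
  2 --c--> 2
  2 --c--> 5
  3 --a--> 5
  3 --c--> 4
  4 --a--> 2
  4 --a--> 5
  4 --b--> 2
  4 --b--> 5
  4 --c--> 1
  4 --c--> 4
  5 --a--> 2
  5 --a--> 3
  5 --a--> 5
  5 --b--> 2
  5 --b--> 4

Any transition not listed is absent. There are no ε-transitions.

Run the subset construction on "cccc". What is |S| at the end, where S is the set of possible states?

1

Start in {1}.
Read 'c': 1→{1}; now {1}.
Read 'c': 1→{1}; now {1}.
Read 'c': 1→{1}; now {1}.
Read 'c': 1→{1}; now {1}.
That set has 1 state.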